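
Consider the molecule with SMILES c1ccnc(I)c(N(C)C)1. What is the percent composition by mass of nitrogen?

11.29%

Atom tally by fragment:
  pyridine ring core → C:5 H:5 N:1
  (− 2 ring H displaced by substituents)
  + I → I:1
  + N(CH3)2 → N:1 C:2 H:6
Element totals:
  C: 7
  H: 9
  I: 1
  N: 2
Molecular formula: C7H9IN2.
Molar mass = 248.067 g/mol.
Mass from N: 2 × 14.007 = 28.014 g/mol.
%N = 28.014 / 248.067 × 100 = 11.29%.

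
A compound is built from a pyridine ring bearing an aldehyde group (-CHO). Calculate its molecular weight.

107.11 g/mol

Atom tally by fragment:
  pyridine ring core → C:5 H:5 N:1
  (− 1 ring H displaced by substituents)
  + CHO → C:1 H:1 O:1
Element totals:
  C: 6
  H: 5
  N: 1
  O: 1
Molecular formula: C6H5NO.
  M = 6(12.011) + 5(1.008) + 14.007 + 15.999
    = 72.066 + 5.040 + 14.007 + 15.999 = 107.112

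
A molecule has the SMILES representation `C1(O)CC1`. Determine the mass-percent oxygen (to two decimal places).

Atom tally by fragment:
  cyclopropane ring core → C:3 H:6
  (− 1 ring H displaced by substituents)
  + OH → O:1 H:1
Element totals:
  C: 3
  H: 6
  O: 1
Molecular formula: C3H6O.
Molar mass = 58.080 g/mol.
Mass from O: 1 × 15.999 = 15.999 g/mol.
%O = 15.999 / 58.080 × 100 = 27.55%.

27.55%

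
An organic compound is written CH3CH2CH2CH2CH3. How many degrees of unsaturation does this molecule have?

Element totals:
  C: 5
  H: 12
Molecular formula: C5H12.
DoU = (2C + 2 + N − H − X) / 2 = (2·5 + 2 + 0 − 12 − 0) / 2 = 0.

0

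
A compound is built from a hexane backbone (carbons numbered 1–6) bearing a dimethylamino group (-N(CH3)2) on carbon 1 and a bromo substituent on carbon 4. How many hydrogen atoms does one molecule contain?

18

Atom tally by fragment:
  (CH3)2NCH2 → C:3 H:8 N:1
  CH2 → C:1 H:2
  CH2 → C:1 H:2
  CH(Br) → C:1 H:1 Br:1
  CH2 → C:1 H:2
  CH3 → C:1 H:3
Element totals:
  C: 8
  H: 18
  Br: 1
  N: 1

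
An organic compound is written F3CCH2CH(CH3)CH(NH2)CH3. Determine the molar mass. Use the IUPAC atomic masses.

Atom tally by fragment:
  F3CCH2 → C:2 H:2 F:3
  CH(CH3) → C:2 H:4
  CH(NH2) → C:1 H:3 N:1
  CH3 → C:1 H:3
Element totals:
  C: 6
  H: 12
  F: 3
  N: 1
Molecular formula: C6H12F3N.
  M = 6(12.011) + 12(1.008) + 3(18.998) + 14.007
    = 72.066 + 12.096 + 56.994 + 14.007 = 155.163

155.16 g/mol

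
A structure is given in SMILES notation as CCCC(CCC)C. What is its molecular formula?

C8H18

Atom tally by fragment:
  CH3 → C:1 H:3
  CH2 → C:1 H:2
  CH2 → C:1 H:2
  CH(CH2CH2CH3) → C:4 H:8
  CH3 → C:1 H:3
Element totals:
  C: 8
  H: 18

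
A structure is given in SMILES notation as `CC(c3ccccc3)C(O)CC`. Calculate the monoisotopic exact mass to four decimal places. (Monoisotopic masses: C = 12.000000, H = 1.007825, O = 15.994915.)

164.1201

Atom tally by fragment:
  CH3 → C:1 H:3
  CH(C6H5) → C:7 H:6
  CH(OH) → C:1 H:2 O:1
  CH2 → C:1 H:2
  CH3 → C:1 H:3
Element totals:
  C: 11
  H: 16
  O: 1
Molecular formula: C11H16O.
  M = 11(12.0) + 16(1.007825) + 15.994915
    = 132.000000 + 16.125200 + 15.994915 = 164.120115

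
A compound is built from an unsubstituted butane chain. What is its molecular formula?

Atom tally by fragment:
  CH3 → C:1 H:3
  CH2 → C:1 H:2
  CH2 → C:1 H:2
  CH3 → C:1 H:3
Element totals:
  C: 4
  H: 10

C4H10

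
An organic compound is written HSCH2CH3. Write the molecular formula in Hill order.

C2H6S

Atom tally by fragment:
  HSCH2 → C:1 H:3 S:1
  CH3 → C:1 H:3
Element totals:
  C: 2
  H: 6
  S: 1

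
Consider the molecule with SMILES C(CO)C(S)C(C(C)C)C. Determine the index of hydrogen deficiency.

Atom tally by fragment:
  HOCH2CH2 → C:2 H:5 O:1
  CH(SH) → C:1 H:2 S:1
  CH(CH(CH3)2) → C:4 H:8
  CH3 → C:1 H:3
Element totals:
  C: 8
  H: 18
  O: 1
  S: 1
Molecular formula: C8H18OS.
DoU = (2C + 2 + N − H − X) / 2 = (2·8 + 2 + 0 − 18 − 0) / 2 = 0.

0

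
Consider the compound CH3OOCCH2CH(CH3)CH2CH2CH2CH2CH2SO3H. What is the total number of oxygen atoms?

Atom tally by fragment:
  CH3OOCCH2 → C:3 H:5 O:2
  CH(CH3) → C:2 H:4
  CH2 → C:1 H:2
  CH2 → C:1 H:2
  CH2 → C:1 H:2
  CH2 → C:1 H:2
  CH2SO3H → C:1 H:3 S:1 O:3
Element totals:
  C: 10
  H: 20
  O: 5
  S: 1

5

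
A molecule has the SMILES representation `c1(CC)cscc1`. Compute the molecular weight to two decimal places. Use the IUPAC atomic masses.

Atom tally by fragment:
  thiophene ring core → C:4 H:4 S:1
  (− 1 ring H displaced by substituents)
  + C2H5 → C:2 H:5
Element totals:
  C: 6
  H: 8
  S: 1
Molecular formula: C6H8S.
  M = 6(12.011) + 8(1.008) + 32.06
    = 72.066 + 8.064 + 32.060 = 112.190

112.19 g/mol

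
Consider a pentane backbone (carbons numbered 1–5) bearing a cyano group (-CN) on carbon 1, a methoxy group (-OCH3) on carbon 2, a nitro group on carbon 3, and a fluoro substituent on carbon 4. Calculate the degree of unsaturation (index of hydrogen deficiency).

Atom tally by fragment:
  NCCH2 → C:2 H:2 N:1
  CH(OCH3) → C:2 H:4 O:1
  CH(NO2) → C:1 H:1 N:1 O:2
  CH(F) → C:1 H:1 F:1
  CH3 → C:1 H:3
Element totals:
  C: 7
  H: 11
  F: 1
  N: 2
  O: 3
Molecular formula: C7H11FN2O3.
DoU = (2C + 2 + N − H − X) / 2 = (2·7 + 2 + 2 − 11 − 1) / 2 = 3.

3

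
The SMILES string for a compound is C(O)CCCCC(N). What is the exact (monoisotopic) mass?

Atom tally by fragment:
  HOCH2 → C:1 H:3 O:1
  CH2 → C:1 H:2
  CH2 → C:1 H:2
  CH2 → C:1 H:2
  CH2 → C:1 H:2
  CH2NH2 → C:1 H:4 N:1
Element totals:
  C: 6
  H: 15
  N: 1
  O: 1
Molecular formula: C6H15NO.
  M = 6(12.0) + 15(1.007825) + 14.003074 + 15.994915
    = 72.000000 + 15.117375 + 14.003074 + 15.994915 = 117.115364

117.1154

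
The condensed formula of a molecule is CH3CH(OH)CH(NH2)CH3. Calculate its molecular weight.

Atom tally by fragment:
  CH3 → C:1 H:3
  CH(OH) → C:1 H:2 O:1
  CH(NH2) → C:1 H:3 N:1
  CH3 → C:1 H:3
Element totals:
  C: 4
  H: 11
  N: 1
  O: 1
Molecular formula: C4H11NO.
  M = 4(12.011) + 11(1.008) + 14.007 + 15.999
    = 48.044 + 11.088 + 14.007 + 15.999 = 89.138

89.14 g/mol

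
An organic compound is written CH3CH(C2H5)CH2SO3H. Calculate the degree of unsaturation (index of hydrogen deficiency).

Element totals:
  C: 5
  H: 12
  O: 3
  S: 1
Molecular formula: C5H12O3S.
DoU = (2C + 2 + N − H − X) / 2 = (2·5 + 2 + 0 − 12 − 0) / 2 = 0.

0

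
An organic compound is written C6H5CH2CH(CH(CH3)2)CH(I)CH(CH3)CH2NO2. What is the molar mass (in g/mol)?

375.25 g/mol

Element totals:
  C: 15
  H: 22
  I: 1
  N: 1
  O: 2
Molecular formula: C15H22INO2.
  M = 15(12.011) + 22(1.008) + 126.904 + 14.007 + 2(15.999)
    = 180.165 + 22.176 + 126.904 + 14.007 + 31.998 = 375.250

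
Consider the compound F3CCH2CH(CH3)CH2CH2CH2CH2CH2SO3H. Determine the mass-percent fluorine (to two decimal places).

21.73%

Atom tally by fragment:
  F3CCH2 → C:2 H:2 F:3
  CH(CH3) → C:2 H:4
  CH2 → C:1 H:2
  CH2 → C:1 H:2
  CH2 → C:1 H:2
  CH2 → C:1 H:2
  CH2SO3H → C:1 H:3 S:1 O:3
Element totals:
  C: 9
  H: 17
  F: 3
  O: 3
  S: 1
Molecular formula: C9H17F3O3S.
Molar mass = 262.286 g/mol.
Mass from F: 3 × 18.998 = 56.994 g/mol.
%F = 56.994 / 262.286 × 100 = 21.73%.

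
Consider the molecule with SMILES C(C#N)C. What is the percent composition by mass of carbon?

Atom tally by fragment:
  NCCH2 → C:2 H:2 N:1
  CH3 → C:1 H:3
Element totals:
  C: 3
  H: 5
  N: 1
Molecular formula: C3H5N.
Molar mass = 55.080 g/mol.
Mass from C: 3 × 12.011 = 36.033 g/mol.
%C = 36.033 / 55.080 × 100 = 65.42%.

65.42%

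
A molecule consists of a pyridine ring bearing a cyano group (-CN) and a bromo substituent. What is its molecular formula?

Atom tally by fragment:
  pyridine ring core → C:5 H:5 N:1
  (− 2 ring H displaced by substituents)
  + CN → C:1 N:1
  + Br → Br:1
Element totals:
  C: 6
  H: 3
  Br: 1
  N: 2

C6H3BrN2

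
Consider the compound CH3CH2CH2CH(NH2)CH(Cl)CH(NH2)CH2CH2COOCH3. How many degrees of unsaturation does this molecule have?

1

Atom tally by fragment:
  CH3 → C:1 H:3
  CH2 → C:1 H:2
  CH2 → C:1 H:2
  CH(NH2) → C:1 H:3 N:1
  CH(Cl) → C:1 H:1 Cl:1
  CH(NH2) → C:1 H:3 N:1
  CH2 → C:1 H:2
  CH2COOCH3 → C:3 H:5 O:2
Element totals:
  C: 10
  H: 21
  Cl: 1
  N: 2
  O: 2
Molecular formula: C10H21ClN2O2.
DoU = (2C + 2 + N − H − X) / 2 = (2·10 + 2 + 2 − 21 − 1) / 2 = 1.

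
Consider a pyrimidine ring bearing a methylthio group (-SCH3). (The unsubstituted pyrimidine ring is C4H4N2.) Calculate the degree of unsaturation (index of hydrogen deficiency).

4

Atom tally by fragment:
  pyrimidine ring core → C:4 H:4 N:2
  (− 1 ring H displaced by substituents)
  + SCH3 → C:1 H:3 S:1
Element totals:
  C: 5
  H: 6
  N: 2
  S: 1
Molecular formula: C5H6N2S.
DoU = (2C + 2 + N − H − X) / 2 = (2·5 + 2 + 2 − 6 − 0) / 2 = 4.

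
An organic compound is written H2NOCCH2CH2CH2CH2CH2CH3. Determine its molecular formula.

Element totals:
  C: 7
  H: 15
  N: 1
  O: 1

C7H15NO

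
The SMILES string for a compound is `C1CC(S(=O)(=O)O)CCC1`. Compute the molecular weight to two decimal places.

164.22 g/mol

Atom tally by fragment:
  cyclohexane ring core → C:6 H:12
  (− 1 ring H displaced by substituents)
  + SO3H → S:1 O:3 H:1
Element totals:
  C: 6
  H: 12
  O: 3
  S: 1
Molecular formula: C6H12O3S.
  M = 6(12.011) + 12(1.008) + 3(15.999) + 32.06
    = 72.066 + 12.096 + 47.997 + 32.060 = 164.219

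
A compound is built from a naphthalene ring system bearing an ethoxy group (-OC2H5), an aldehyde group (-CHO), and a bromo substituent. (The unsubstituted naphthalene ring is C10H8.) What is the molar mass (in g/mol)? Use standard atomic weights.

Atom tally by fragment:
  naphthalene ring system core → C:10 H:8
  (− 3 ring H displaced by substituents)
  + OC2H5 → C:2 H:5 O:1
  + CHO → C:1 H:1 O:1
  + Br → Br:1
Element totals:
  C: 13
  H: 11
  Br: 1
  O: 2
Molecular formula: C13H11BrO2.
  M = 13(12.011) + 11(1.008) + 79.904 + 2(15.999)
    = 156.143 + 11.088 + 79.904 + 31.998 = 279.133

279.13 g/mol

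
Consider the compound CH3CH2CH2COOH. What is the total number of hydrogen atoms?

8

Atom tally by fragment:
  CH3 → C:1 H:3
  CH2 → C:1 H:2
  CH2COOH → C:2 H:3 O:2
Element totals:
  C: 4
  H: 8
  O: 2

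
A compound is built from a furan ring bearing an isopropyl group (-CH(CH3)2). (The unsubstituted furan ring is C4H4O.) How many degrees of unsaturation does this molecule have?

Atom tally by fragment:
  furan ring core → C:4 H:4 O:1
  (− 1 ring H displaced by substituents)
  + CH(CH3)2 → C:3 H:7
Element totals:
  C: 7
  H: 10
  O: 1
Molecular formula: C7H10O.
DoU = (2C + 2 + N − H − X) / 2 = (2·7 + 2 + 0 − 10 − 0) / 2 = 3.

3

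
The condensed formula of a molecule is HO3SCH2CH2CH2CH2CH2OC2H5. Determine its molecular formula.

C7H16O4S

Atom tally by fragment:
  HO3SCH2 → C:1 H:3 S:1 O:3
  CH2 → C:1 H:2
  CH2 → C:1 H:2
  CH2 → C:1 H:2
  CH2OC2H5 → C:3 H:7 O:1
Element totals:
  C: 7
  H: 16
  O: 4
  S: 1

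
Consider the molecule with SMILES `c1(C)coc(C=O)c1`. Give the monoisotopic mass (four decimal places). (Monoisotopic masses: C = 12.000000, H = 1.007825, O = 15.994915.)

110.0368

Atom tally by fragment:
  furan ring core → C:4 H:4 O:1
  (− 2 ring H displaced by substituents)
  + CH3 → C:1 H:3
  + CHO → C:1 H:1 O:1
Element totals:
  C: 6
  H: 6
  O: 2
Molecular formula: C6H6O2.
  M = 6(12.0) + 6(1.007825) + 2(15.994915)
    = 72.000000 + 6.046950 + 31.989830 = 110.036780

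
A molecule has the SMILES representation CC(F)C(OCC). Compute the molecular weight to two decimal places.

Atom tally by fragment:
  CH3 → C:1 H:3
  CH(F) → C:1 H:1 F:1
  CH2OC2H5 → C:3 H:7 O:1
Element totals:
  C: 5
  H: 11
  F: 1
  O: 1
Molecular formula: C5H11FO.
  M = 5(12.011) + 11(1.008) + 18.998 + 15.999
    = 60.055 + 11.088 + 18.998 + 15.999 = 106.140

106.14 g/mol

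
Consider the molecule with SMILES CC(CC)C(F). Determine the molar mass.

90.14 g/mol

Atom tally by fragment:
  CH3 → C:1 H:3
  CH(C2H5) → C:3 H:6
  CH2F → C:1 H:2 F:1
Element totals:
  C: 5
  H: 11
  F: 1
Molecular formula: C5H11F.
  M = 5(12.011) + 11(1.008) + 18.998
    = 60.055 + 11.088 + 18.998 = 90.141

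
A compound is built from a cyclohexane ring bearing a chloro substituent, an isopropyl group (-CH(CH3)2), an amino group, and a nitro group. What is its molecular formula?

C9H17ClN2O2

Atom tally by fragment:
  cyclohexane ring core → C:6 H:12
  (− 4 ring H displaced by substituents)
  + Cl → Cl:1
  + CH(CH3)2 → C:3 H:7
  + NH2 → N:1 H:2
  + NO2 → N:1 O:2
Element totals:
  C: 9
  H: 17
  Cl: 1
  N: 2
  O: 2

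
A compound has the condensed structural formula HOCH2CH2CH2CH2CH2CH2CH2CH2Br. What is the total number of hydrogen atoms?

17

Element totals:
  C: 8
  H: 17
  Br: 1
  O: 1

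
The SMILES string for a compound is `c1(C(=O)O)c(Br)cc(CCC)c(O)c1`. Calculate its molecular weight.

Atom tally by fragment:
  benzene ring core → C:6 H:6
  (− 4 ring H displaced by substituents)
  + COOH → C:1 H:1 O:2
  + Br → Br:1
  + CH2CH2CH3 → C:3 H:7
  + OH → O:1 H:1
Element totals:
  C: 10
  H: 11
  Br: 1
  O: 3
Molecular formula: C10H11BrO3.
  M = 10(12.011) + 11(1.008) + 79.904 + 3(15.999)
    = 120.110 + 11.088 + 79.904 + 47.997 = 259.099

259.10 g/mol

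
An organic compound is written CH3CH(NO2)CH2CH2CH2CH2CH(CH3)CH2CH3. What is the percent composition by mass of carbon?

Element totals:
  C: 10
  H: 21
  N: 1
  O: 2
Molecular formula: C10H21NO2.
Molar mass = 187.283 g/mol.
Mass from C: 10 × 12.011 = 120.110 g/mol.
%C = 120.110 / 187.283 × 100 = 64.13%.

64.13%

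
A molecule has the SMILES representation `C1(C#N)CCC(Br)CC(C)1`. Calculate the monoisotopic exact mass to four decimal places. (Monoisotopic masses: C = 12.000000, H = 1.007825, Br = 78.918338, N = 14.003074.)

Atom tally by fragment:
  cyclohexane ring core → C:6 H:12
  (− 3 ring H displaced by substituents)
  + CN → C:1 N:1
  + Br → Br:1
  + CH3 → C:1 H:3
Element totals:
  C: 8
  H: 12
  Br: 1
  N: 1
Molecular formula: C8H12BrN.
  M = 8(12.0) + 12(1.007825) + 78.918338 + 14.003074
    = 96.000000 + 12.093900 + 78.918338 + 14.003074 = 201.015312

201.0153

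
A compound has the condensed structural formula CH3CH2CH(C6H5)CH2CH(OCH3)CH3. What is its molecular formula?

C13H20O

Element totals:
  C: 13
  H: 20
  O: 1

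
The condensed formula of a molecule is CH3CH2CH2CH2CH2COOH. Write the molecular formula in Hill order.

Element totals:
  C: 6
  H: 12
  O: 2

C6H12O2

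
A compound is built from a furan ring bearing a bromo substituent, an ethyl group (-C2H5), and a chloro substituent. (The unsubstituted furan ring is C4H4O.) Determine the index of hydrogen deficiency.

3

Atom tally by fragment:
  furan ring core → C:4 H:4 O:1
  (− 3 ring H displaced by substituents)
  + Br → Br:1
  + C2H5 → C:2 H:5
  + Cl → Cl:1
Element totals:
  C: 6
  H: 6
  Br: 1
  Cl: 1
  O: 1
Molecular formula: C6H6BrClO.
DoU = (2C + 2 + N − H − X) / 2 = (2·6 + 2 + 0 − 6 − 2) / 2 = 3.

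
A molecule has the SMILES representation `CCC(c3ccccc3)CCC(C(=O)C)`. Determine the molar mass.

Atom tally by fragment:
  CH3 → C:1 H:3
  CH2 → C:1 H:2
  CH(C6H5) → C:7 H:6
  CH2 → C:1 H:2
  CH2 → C:1 H:2
  CH2COCH3 → C:3 H:5 O:1
Element totals:
  C: 14
  H: 20
  O: 1
Molecular formula: C14H20O.
  M = 14(12.011) + 20(1.008) + 15.999
    = 168.154 + 20.160 + 15.999 = 204.313

204.31 g/mol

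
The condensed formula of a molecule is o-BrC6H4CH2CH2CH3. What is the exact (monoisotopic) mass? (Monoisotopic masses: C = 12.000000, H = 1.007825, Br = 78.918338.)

Atom tally by fragment:
  benzene ring core → C:6 H:6
  (− 2 ring H displaced by substituents)
  + Br → Br:1
  + CH2CH2CH3 → C:3 H:7
Element totals:
  C: 9
  H: 11
  Br: 1
Molecular formula: C9H11Br.
  M = 9(12.0) + 11(1.007825) + 78.918338
    = 108.000000 + 11.086075 + 78.918338 = 198.004413

198.0044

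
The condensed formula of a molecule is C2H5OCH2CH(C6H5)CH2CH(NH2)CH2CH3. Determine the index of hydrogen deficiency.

Atom tally by fragment:
  C2H5OCH2 → C:3 H:7 O:1
  CH(C6H5) → C:7 H:6
  CH2 → C:1 H:2
  CH(NH2) → C:1 H:3 N:1
  CH2 → C:1 H:2
  CH3 → C:1 H:3
Element totals:
  C: 14
  H: 23
  N: 1
  O: 1
Molecular formula: C14H23NO.
DoU = (2C + 2 + N − H − X) / 2 = (2·14 + 2 + 1 − 23 − 0) / 2 = 4.

4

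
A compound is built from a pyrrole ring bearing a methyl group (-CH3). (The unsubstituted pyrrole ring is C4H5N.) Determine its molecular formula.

Atom tally by fragment:
  pyrrole ring core → C:4 H:5 N:1
  (− 1 ring H displaced by substituents)
  + CH3 → C:1 H:3
Element totals:
  C: 5
  H: 7
  N: 1

C5H7N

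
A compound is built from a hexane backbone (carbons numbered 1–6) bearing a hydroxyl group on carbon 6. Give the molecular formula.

Atom tally by fragment:
  CH3 → C:1 H:3
  CH2 → C:1 H:2
  CH2 → C:1 H:2
  CH2 → C:1 H:2
  CH2 → C:1 H:2
  CH2OH → C:1 H:3 O:1
Element totals:
  C: 6
  H: 14
  O: 1

C6H14O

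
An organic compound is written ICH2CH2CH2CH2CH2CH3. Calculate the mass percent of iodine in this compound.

Atom tally by fragment:
  ICH2 → C:1 H:2 I:1
  CH2 → C:1 H:2
  CH2 → C:1 H:2
  CH2 → C:1 H:2
  CH2 → C:1 H:2
  CH3 → C:1 H:3
Element totals:
  C: 6
  H: 13
  I: 1
Molecular formula: C6H13I.
Molar mass = 212.074 g/mol.
Mass from I: 1 × 126.904 = 126.904 g/mol.
%I = 126.904 / 212.074 × 100 = 59.84%.

59.84%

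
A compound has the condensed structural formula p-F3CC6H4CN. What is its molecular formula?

C8H4F3N

Element totals:
  C: 8
  H: 4
  F: 3
  N: 1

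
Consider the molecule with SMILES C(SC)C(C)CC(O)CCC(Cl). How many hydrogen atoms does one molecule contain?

Atom tally by fragment:
  CH3SCH2 → C:2 H:5 S:1
  CH(CH3) → C:2 H:4
  CH2 → C:1 H:2
  CH(OH) → C:1 H:2 O:1
  CH2 → C:1 H:2
  CH2 → C:1 H:2
  CH2Cl → C:1 H:2 Cl:1
Element totals:
  C: 9
  H: 19
  Cl: 1
  O: 1
  S: 1

19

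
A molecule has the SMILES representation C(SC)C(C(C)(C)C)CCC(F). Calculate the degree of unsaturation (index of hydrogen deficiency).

0

Atom tally by fragment:
  CH3SCH2 → C:2 H:5 S:1
  CH(C(CH3)3) → C:5 H:10
  CH2 → C:1 H:2
  CH2 → C:1 H:2
  CH2F → C:1 H:2 F:1
Element totals:
  C: 10
  H: 21
  F: 1
  S: 1
Molecular formula: C10H21FS.
DoU = (2C + 2 + N − H − X) / 2 = (2·10 + 2 + 0 − 21 − 1) / 2 = 0.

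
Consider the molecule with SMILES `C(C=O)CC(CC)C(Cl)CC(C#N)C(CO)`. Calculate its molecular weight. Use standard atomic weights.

245.75 g/mol

Atom tally by fragment:
  OHCCH2 → C:2 H:3 O:1
  CH2 → C:1 H:2
  CH(C2H5) → C:3 H:6
  CH(Cl) → C:1 H:1 Cl:1
  CH2 → C:1 H:2
  CH(CN) → C:2 H:1 N:1
  CH2CH2OH → C:2 H:5 O:1
Element totals:
  C: 12
  H: 20
  Cl: 1
  N: 1
  O: 2
Molecular formula: C12H20ClNO2.
  M = 12(12.011) + 20(1.008) + 35.45 + 14.007 + 2(15.999)
    = 144.132 + 20.160 + 35.450 + 14.007 + 31.998 = 245.747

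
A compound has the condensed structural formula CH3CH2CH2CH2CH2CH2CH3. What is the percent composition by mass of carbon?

Atom tally by fragment:
  CH3 → C:1 H:3
  CH2 → C:1 H:2
  CH2 → C:1 H:2
  CH2 → C:1 H:2
  CH2 → C:1 H:2
  CH2 → C:1 H:2
  CH3 → C:1 H:3
Element totals:
  C: 7
  H: 16
Molecular formula: C7H16.
Molar mass = 100.205 g/mol.
Mass from C: 7 × 12.011 = 84.077 g/mol.
%C = 84.077 / 100.205 × 100 = 83.90%.

83.90%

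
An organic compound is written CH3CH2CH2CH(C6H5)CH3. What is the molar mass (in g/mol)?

Element totals:
  C: 11
  H: 16
Molecular formula: C11H16.
  M = 11(12.011) + 16(1.008)
    = 132.121 + 16.128 = 148.249

148.25 g/mol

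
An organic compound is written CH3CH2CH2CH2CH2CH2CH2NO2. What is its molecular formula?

C7H15NO2

Element totals:
  C: 7
  H: 15
  N: 1
  O: 2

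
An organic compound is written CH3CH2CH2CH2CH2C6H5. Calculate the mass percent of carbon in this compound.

89.12%

Element totals:
  C: 11
  H: 16
Molecular formula: C11H16.
Molar mass = 148.249 g/mol.
Mass from C: 11 × 12.011 = 132.121 g/mol.
%C = 132.121 / 148.249 × 100 = 89.12%.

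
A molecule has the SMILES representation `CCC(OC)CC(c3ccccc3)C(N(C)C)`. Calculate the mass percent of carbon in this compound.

76.55%

Atom tally by fragment:
  CH3 → C:1 H:3
  CH2 → C:1 H:2
  CH(OCH3) → C:2 H:4 O:1
  CH2 → C:1 H:2
  CH(C6H5) → C:7 H:6
  CH2N(CH3)2 → C:3 H:8 N:1
Element totals:
  C: 15
  H: 25
  N: 1
  O: 1
Molecular formula: C15H25NO.
Molar mass = 235.371 g/mol.
Mass from C: 15 × 12.011 = 180.165 g/mol.
%C = 180.165 / 235.371 × 100 = 76.55%.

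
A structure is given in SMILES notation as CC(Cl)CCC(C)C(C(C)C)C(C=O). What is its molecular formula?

C12H23ClO

Atom tally by fragment:
  CH3 → C:1 H:3
  CH(Cl) → C:1 H:1 Cl:1
  CH2 → C:1 H:2
  CH2 → C:1 H:2
  CH(CH3) → C:2 H:4
  CH(CH(CH3)2) → C:4 H:8
  CH2CHO → C:2 H:3 O:1
Element totals:
  C: 12
  H: 23
  Cl: 1
  O: 1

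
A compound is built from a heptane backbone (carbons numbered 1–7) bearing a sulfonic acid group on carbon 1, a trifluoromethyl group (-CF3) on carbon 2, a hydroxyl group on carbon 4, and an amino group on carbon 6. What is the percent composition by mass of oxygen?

22.92%

Atom tally by fragment:
  HO3SCH2 → C:1 H:3 S:1 O:3
  CH(CF3) → C:2 H:1 F:3
  CH2 → C:1 H:2
  CH(OH) → C:1 H:2 O:1
  CH2 → C:1 H:2
  CH(NH2) → C:1 H:3 N:1
  CH3 → C:1 H:3
Element totals:
  C: 8
  H: 16
  F: 3
  N: 1
  O: 4
  S: 1
Molecular formula: C8H16F3NO4S.
Molar mass = 279.273 g/mol.
Mass from O: 4 × 15.999 = 63.996 g/mol.
%O = 63.996 / 279.273 × 100 = 22.92%.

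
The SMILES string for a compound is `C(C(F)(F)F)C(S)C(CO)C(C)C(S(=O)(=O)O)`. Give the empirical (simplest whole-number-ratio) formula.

C8H15F3O4S2

Atom tally by fragment:
  F3CCH2 → C:2 H:2 F:3
  CH(SH) → C:1 H:2 S:1
  CH(CH2OH) → C:2 H:4 O:1
  CH(CH3) → C:2 H:4
  CH2SO3H → C:1 H:3 S:1 O:3
Element totals:
  C: 8
  H: 15
  F: 3
  O: 4
  S: 2
Molecular formula: C8H15F3O4S2.
gcd of subscripts (8, 3, 15, 4, 2) = 1, so the empirical formula equals the molecular formula.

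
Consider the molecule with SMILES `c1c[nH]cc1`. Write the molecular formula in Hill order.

C4H5N

Atom tally by fragment:
  pyrrole ring core → C:4 H:5 N:1
Element totals:
  C: 4
  H: 5
  N: 1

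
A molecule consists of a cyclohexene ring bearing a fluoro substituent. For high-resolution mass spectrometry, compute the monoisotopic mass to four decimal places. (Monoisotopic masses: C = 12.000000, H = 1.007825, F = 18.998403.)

100.0688

Atom tally by fragment:
  cyclohexene ring core → C:6 H:10
  (− 1 ring H displaced by substituents)
  + F → F:1
Element totals:
  C: 6
  H: 9
  F: 1
Molecular formula: C6H9F.
  M = 6(12.0) + 9(1.007825) + 18.998403
    = 72.000000 + 9.070425 + 18.998403 = 100.068828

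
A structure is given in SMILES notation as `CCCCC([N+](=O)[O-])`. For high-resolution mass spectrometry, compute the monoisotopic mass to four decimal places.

Atom tally by fragment:
  CH3 → C:1 H:3
  CH2 → C:1 H:2
  CH2 → C:1 H:2
  CH2 → C:1 H:2
  CH2NO2 → C:1 H:2 N:1 O:2
Element totals:
  C: 5
  H: 11
  N: 1
  O: 2
Molecular formula: C5H11NO2.
  M = 5(12.0) + 11(1.007825) + 14.003074 + 2(15.994915)
    = 60.000000 + 11.086075 + 14.003074 + 31.989830 = 117.078979

117.0790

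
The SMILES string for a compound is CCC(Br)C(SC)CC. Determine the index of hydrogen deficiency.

0

Atom tally by fragment:
  CH3 → C:1 H:3
  CH2 → C:1 H:2
  CH(Br) → C:1 H:1 Br:1
  CH(SCH3) → C:2 H:4 S:1
  CH2 → C:1 H:2
  CH3 → C:1 H:3
Element totals:
  C: 7
  H: 15
  Br: 1
  S: 1
Molecular formula: C7H15BrS.
DoU = (2C + 2 + N − H − X) / 2 = (2·7 + 2 + 0 − 15 − 1) / 2 = 0.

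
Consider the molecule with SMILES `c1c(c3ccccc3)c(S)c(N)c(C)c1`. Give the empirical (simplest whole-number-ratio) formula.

Atom tally by fragment:
  benzene ring core → C:6 H:6
  (− 4 ring H displaced by substituents)
  + C6H5 → C:6 H:5
  + SH → S:1 H:1
  + NH2 → N:1 H:2
  + CH3 → C:1 H:3
Element totals:
  C: 13
  H: 13
  N: 1
  S: 1
Molecular formula: C13H13NS.
gcd of subscripts (13, 13, 1, 1) = 1, so the empirical formula equals the molecular formula.

C13H13NS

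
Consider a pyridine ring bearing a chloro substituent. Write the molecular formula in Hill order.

Atom tally by fragment:
  pyridine ring core → C:5 H:5 N:1
  (− 1 ring H displaced by substituents)
  + Cl → Cl:1
Element totals:
  C: 5
  H: 4
  Cl: 1
  N: 1

C5H4ClN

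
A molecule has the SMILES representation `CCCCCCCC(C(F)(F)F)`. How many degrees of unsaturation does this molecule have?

0

Atom tally by fragment:
  CH3 → C:1 H:3
  CH2 → C:1 H:2
  CH2 → C:1 H:2
  CH2 → C:1 H:2
  CH2 → C:1 H:2
  CH2 → C:1 H:2
  CH2 → C:1 H:2
  CH2CF3 → C:2 H:2 F:3
Element totals:
  C: 9
  H: 17
  F: 3
Molecular formula: C9H17F3.
DoU = (2C + 2 + N − H − X) / 2 = (2·9 + 2 + 0 − 17 − 3) / 2 = 0.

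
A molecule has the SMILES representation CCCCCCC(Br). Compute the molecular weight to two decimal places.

Atom tally by fragment:
  CH3 → C:1 H:3
  CH2 → C:1 H:2
  CH2 → C:1 H:2
  CH2 → C:1 H:2
  CH2 → C:1 H:2
  CH2 → C:1 H:2
  CH2Br → C:1 H:2 Br:1
Element totals:
  C: 7
  H: 15
  Br: 1
Molecular formula: C7H15Br.
  M = 7(12.011) + 15(1.008) + 79.904
    = 84.077 + 15.120 + 79.904 = 179.101

179.10 g/mol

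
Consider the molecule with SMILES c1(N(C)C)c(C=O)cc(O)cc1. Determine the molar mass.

165.19 g/mol

Atom tally by fragment:
  benzene ring core → C:6 H:6
  (− 3 ring H displaced by substituents)
  + N(CH3)2 → N:1 C:2 H:6
  + CHO → C:1 H:1 O:1
  + OH → O:1 H:1
Element totals:
  C: 9
  H: 11
  N: 1
  O: 2
Molecular formula: C9H11NO2.
  M = 9(12.011) + 11(1.008) + 14.007 + 2(15.999)
    = 108.099 + 11.088 + 14.007 + 31.998 = 165.192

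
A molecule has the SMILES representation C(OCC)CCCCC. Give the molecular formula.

Atom tally by fragment:
  C2H5OCH2 → C:3 H:7 O:1
  CH2 → C:1 H:2
  CH2 → C:1 H:2
  CH2 → C:1 H:2
  CH2 → C:1 H:2
  CH3 → C:1 H:3
Element totals:
  C: 8
  H: 18
  O: 1

C8H18O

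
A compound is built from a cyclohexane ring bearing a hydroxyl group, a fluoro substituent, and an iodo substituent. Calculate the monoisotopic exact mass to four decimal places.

Atom tally by fragment:
  cyclohexane ring core → C:6 H:12
  (− 3 ring H displaced by substituents)
  + OH → O:1 H:1
  + F → F:1
  + I → I:1
Element totals:
  C: 6
  H: 10
  F: 1
  I: 1
  O: 1
Molecular formula: C6H10FIO.
  M = 6(12.0) + 10(1.007825) + 18.998403 + 126.904472 + 15.994915
    = 72.000000 + 10.078250 + 18.998403 + 126.904472 + 15.994915 = 243.976040

243.9760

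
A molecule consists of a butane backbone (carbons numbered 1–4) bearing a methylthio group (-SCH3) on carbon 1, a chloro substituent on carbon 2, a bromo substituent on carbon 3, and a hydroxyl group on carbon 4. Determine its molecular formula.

Atom tally by fragment:
  CH3SCH2 → C:2 H:5 S:1
  CH(Cl) → C:1 H:1 Cl:1
  CH(Br) → C:1 H:1 Br:1
  CH2OH → C:1 H:3 O:1
Element totals:
  C: 5
  H: 10
  Br: 1
  Cl: 1
  O: 1
  S: 1

C5H10BrClOS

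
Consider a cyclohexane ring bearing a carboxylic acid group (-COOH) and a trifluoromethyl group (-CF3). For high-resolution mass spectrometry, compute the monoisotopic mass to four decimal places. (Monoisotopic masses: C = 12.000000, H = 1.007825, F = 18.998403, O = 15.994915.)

196.0711

Atom tally by fragment:
  cyclohexane ring core → C:6 H:12
  (− 2 ring H displaced by substituents)
  + COOH → C:1 H:1 O:2
  + CF3 → C:1 F:3
Element totals:
  C: 8
  H: 11
  F: 3
  O: 2
Molecular formula: C8H11F3O2.
  M = 8(12.0) + 11(1.007825) + 3(18.998403) + 2(15.994915)
    = 96.000000 + 11.086075 + 56.995209 + 31.989830 = 196.071114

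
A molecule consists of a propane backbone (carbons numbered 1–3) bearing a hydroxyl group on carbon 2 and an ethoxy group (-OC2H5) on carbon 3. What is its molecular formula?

Atom tally by fragment:
  CH3 → C:1 H:3
  CH(OH) → C:1 H:2 O:1
  CH2OC2H5 → C:3 H:7 O:1
Element totals:
  C: 5
  H: 12
  O: 2

C5H12O2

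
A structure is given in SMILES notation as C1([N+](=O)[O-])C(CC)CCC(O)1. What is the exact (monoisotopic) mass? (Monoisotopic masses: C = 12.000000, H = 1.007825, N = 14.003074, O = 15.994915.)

159.0895

Atom tally by fragment:
  cyclopentane ring core → C:5 H:10
  (− 3 ring H displaced by substituents)
  + NO2 → N:1 O:2
  + C2H5 → C:2 H:5
  + OH → O:1 H:1
Element totals:
  C: 7
  H: 13
  N: 1
  O: 3
Molecular formula: C7H13NO3.
  M = 7(12.0) + 13(1.007825) + 14.003074 + 3(15.994915)
    = 84.000000 + 13.101725 + 14.003074 + 47.984745 = 159.089544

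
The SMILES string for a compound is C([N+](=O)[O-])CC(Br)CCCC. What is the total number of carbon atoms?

Atom tally by fragment:
  O2NCH2 → C:1 H:2 N:1 O:2
  CH2 → C:1 H:2
  CH(Br) → C:1 H:1 Br:1
  CH2 → C:1 H:2
  CH2 → C:1 H:2
  CH2 → C:1 H:2
  CH3 → C:1 H:3
Element totals:
  C: 7
  H: 14
  Br: 1
  N: 1
  O: 2

7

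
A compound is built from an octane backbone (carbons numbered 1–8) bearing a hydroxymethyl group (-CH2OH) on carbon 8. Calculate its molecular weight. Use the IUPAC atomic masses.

Atom tally by fragment:
  CH3 → C:1 H:3
  CH2 → C:1 H:2
  CH2 → C:1 H:2
  CH2 → C:1 H:2
  CH2 → C:1 H:2
  CH2 → C:1 H:2
  CH2 → C:1 H:2
  CH2CH2OH → C:2 H:5 O:1
Element totals:
  C: 9
  H: 20
  O: 1
Molecular formula: C9H20O.
  M = 9(12.011) + 20(1.008) + 15.999
    = 108.099 + 20.160 + 15.999 = 144.258

144.26 g/mol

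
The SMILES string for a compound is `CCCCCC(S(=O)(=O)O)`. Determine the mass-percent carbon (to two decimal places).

Atom tally by fragment:
  CH3 → C:1 H:3
  CH2 → C:1 H:2
  CH2 → C:1 H:2
  CH2 → C:1 H:2
  CH2 → C:1 H:2
  CH2SO3H → C:1 H:3 S:1 O:3
Element totals:
  C: 6
  H: 14
  O: 3
  S: 1
Molecular formula: C6H14O3S.
Molar mass = 166.235 g/mol.
Mass from C: 6 × 12.011 = 72.066 g/mol.
%C = 72.066 / 166.235 × 100 = 43.35%.

43.35%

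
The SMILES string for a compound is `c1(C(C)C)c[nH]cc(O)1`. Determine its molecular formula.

Atom tally by fragment:
  pyrrole ring core → C:4 H:5 N:1
  (− 2 ring H displaced by substituents)
  + CH(CH3)2 → C:3 H:7
  + OH → O:1 H:1
Element totals:
  C: 7
  H: 11
  N: 1
  O: 1

C7H11NO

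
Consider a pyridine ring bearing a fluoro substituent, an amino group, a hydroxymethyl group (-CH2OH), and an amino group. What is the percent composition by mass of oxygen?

10.18%

Atom tally by fragment:
  pyridine ring core → C:5 H:5 N:1
  (− 4 ring H displaced by substituents)
  + F → F:1
  + NH2 → N:1 H:2
  + CH2OH → C:1 H:3 O:1
  + NH2 → N:1 H:2
Element totals:
  C: 6
  H: 8
  F: 1
  N: 3
  O: 1
Molecular formula: C6H8FN3O.
Molar mass = 157.148 g/mol.
Mass from O: 1 × 15.999 = 15.999 g/mol.
%O = 15.999 / 157.148 × 100 = 10.18%.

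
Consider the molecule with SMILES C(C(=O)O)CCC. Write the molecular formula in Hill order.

C5H10O2

Atom tally by fragment:
  HOOCCH2 → C:2 H:3 O:2
  CH2 → C:1 H:2
  CH2 → C:1 H:2
  CH3 → C:1 H:3
Element totals:
  C: 5
  H: 10
  O: 2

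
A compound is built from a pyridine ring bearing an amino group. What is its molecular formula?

Atom tally by fragment:
  pyridine ring core → C:5 H:5 N:1
  (− 1 ring H displaced by substituents)
  + NH2 → N:1 H:2
Element totals:
  C: 5
  H: 6
  N: 2

C5H6N2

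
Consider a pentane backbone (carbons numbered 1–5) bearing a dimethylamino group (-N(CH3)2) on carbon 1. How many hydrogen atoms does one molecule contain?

Atom tally by fragment:
  (CH3)2NCH2 → C:3 H:8 N:1
  CH2 → C:1 H:2
  CH2 → C:1 H:2
  CH2 → C:1 H:2
  CH3 → C:1 H:3
Element totals:
  C: 7
  H: 17
  N: 1

17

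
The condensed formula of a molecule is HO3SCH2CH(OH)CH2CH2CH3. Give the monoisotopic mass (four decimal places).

Element totals:
  C: 5
  H: 12
  O: 4
  S: 1
Molecular formula: C5H12O4S.
  M = 5(12.0) + 12(1.007825) + 4(15.994915) + 31.972071
    = 60.000000 + 12.093900 + 63.979660 + 31.972071 = 168.045631

168.0456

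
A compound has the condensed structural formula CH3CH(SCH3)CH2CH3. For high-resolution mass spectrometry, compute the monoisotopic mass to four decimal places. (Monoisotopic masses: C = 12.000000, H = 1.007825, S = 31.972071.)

Element totals:
  C: 5
  H: 12
  S: 1
Molecular formula: C5H12S.
  M = 5(12.0) + 12(1.007825) + 31.972071
    = 60.000000 + 12.093900 + 31.972071 = 104.065971

104.0660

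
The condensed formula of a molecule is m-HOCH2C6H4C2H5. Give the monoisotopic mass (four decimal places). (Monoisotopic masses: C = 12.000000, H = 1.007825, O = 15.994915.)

136.0888

Atom tally by fragment:
  benzene ring core → C:6 H:6
  (− 2 ring H displaced by substituents)
  + CH2OH → C:1 H:3 O:1
  + C2H5 → C:2 H:5
Element totals:
  C: 9
  H: 12
  O: 1
Molecular formula: C9H12O.
  M = 9(12.0) + 12(1.007825) + 15.994915
    = 108.000000 + 12.093900 + 15.994915 = 136.088815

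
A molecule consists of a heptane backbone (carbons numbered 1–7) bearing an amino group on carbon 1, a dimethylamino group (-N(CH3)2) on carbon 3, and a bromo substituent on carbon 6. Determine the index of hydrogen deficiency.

Atom tally by fragment:
  H2NCH2 → C:1 H:4 N:1
  CH2 → C:1 H:2
  CH(N(CH3)2) → C:3 H:7 N:1
  CH2 → C:1 H:2
  CH2 → C:1 H:2
  CH(Br) → C:1 H:1 Br:1
  CH3 → C:1 H:3
Element totals:
  C: 9
  H: 21
  Br: 1
  N: 2
Molecular formula: C9H21BrN2.
DoU = (2C + 2 + N − H − X) / 2 = (2·9 + 2 + 2 − 21 − 1) / 2 = 0.

0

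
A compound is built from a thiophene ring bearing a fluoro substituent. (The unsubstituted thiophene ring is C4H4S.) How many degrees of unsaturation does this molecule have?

Atom tally by fragment:
  thiophene ring core → C:4 H:4 S:1
  (− 1 ring H displaced by substituents)
  + F → F:1
Element totals:
  C: 4
  H: 3
  F: 1
  S: 1
Molecular formula: C4H3FS.
DoU = (2C + 2 + N − H − X) / 2 = (2·4 + 2 + 0 − 3 − 1) / 2 = 3.

3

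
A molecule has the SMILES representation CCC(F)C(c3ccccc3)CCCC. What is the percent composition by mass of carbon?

80.72%

Atom tally by fragment:
  CH3 → C:1 H:3
  CH2 → C:1 H:2
  CH(F) → C:1 H:1 F:1
  CH(C6H5) → C:7 H:6
  CH2 → C:1 H:2
  CH2 → C:1 H:2
  CH2 → C:1 H:2
  CH3 → C:1 H:3
Element totals:
  C: 14
  H: 21
  F: 1
Molecular formula: C14H21F.
Molar mass = 208.320 g/mol.
Mass from C: 14 × 12.011 = 168.154 g/mol.
%C = 168.154 / 208.320 × 100 = 80.72%.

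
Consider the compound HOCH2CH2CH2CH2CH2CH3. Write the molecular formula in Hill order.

Atom tally by fragment:
  HOCH2CH2 → C:2 H:5 O:1
  CH2 → C:1 H:2
  CH2 → C:1 H:2
  CH2 → C:1 H:2
  CH3 → C:1 H:3
Element totals:
  C: 6
  H: 14
  O: 1

C6H14O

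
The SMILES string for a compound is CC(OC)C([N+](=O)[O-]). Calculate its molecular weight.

119.12 g/mol

Atom tally by fragment:
  CH3 → C:1 H:3
  CH(OCH3) → C:2 H:4 O:1
  CH2NO2 → C:1 H:2 N:1 O:2
Element totals:
  C: 4
  H: 9
  N: 1
  O: 3
Molecular formula: C4H9NO3.
  M = 4(12.011) + 9(1.008) + 14.007 + 3(15.999)
    = 48.044 + 9.072 + 14.007 + 47.997 = 119.120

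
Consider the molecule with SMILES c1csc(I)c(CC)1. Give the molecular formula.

C6H7IS

Atom tally by fragment:
  thiophene ring core → C:4 H:4 S:1
  (− 2 ring H displaced by substituents)
  + I → I:1
  + C2H5 → C:2 H:5
Element totals:
  C: 6
  H: 7
  I: 1
  S: 1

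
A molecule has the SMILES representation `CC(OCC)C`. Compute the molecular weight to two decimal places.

88.15 g/mol

Atom tally by fragment:
  CH3 → C:1 H:3
  CH(OC2H5) → C:3 H:6 O:1
  CH3 → C:1 H:3
Element totals:
  C: 5
  H: 12
  O: 1
Molecular formula: C5H12O.
  M = 5(12.011) + 12(1.008) + 15.999
    = 60.055 + 12.096 + 15.999 = 88.150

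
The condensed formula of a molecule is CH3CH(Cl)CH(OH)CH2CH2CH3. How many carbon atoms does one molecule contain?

Element totals:
  C: 6
  H: 13
  Cl: 1
  O: 1

6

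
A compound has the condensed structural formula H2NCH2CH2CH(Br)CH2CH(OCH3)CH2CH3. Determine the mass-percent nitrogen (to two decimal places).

6.25%

Element totals:
  C: 8
  H: 18
  Br: 1
  N: 1
  O: 1
Molecular formula: C8H18BrNO.
Molar mass = 224.142 g/mol.
Mass from N: 1 × 14.007 = 14.007 g/mol.
%N = 14.007 / 224.142 × 100 = 6.25%.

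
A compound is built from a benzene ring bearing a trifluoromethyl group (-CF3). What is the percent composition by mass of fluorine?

39.01%

Atom tally by fragment:
  benzene ring core → C:6 H:6
  (− 1 ring H displaced by substituents)
  + CF3 → C:1 F:3
Element totals:
  C: 7
  H: 5
  F: 3
Molecular formula: C7H5F3.
Molar mass = 146.111 g/mol.
Mass from F: 3 × 18.998 = 56.994 g/mol.
%F = 56.994 / 146.111 × 100 = 39.01%.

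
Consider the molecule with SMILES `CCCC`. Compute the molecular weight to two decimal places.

58.12 g/mol

Atom tally by fragment:
  CH3 → C:1 H:3
  CH2 → C:1 H:2
  CH2 → C:1 H:2
  CH3 → C:1 H:3
Element totals:
  C: 4
  H: 10
Molecular formula: C4H10.
  M = 4(12.011) + 10(1.008)
    = 48.044 + 10.080 = 58.124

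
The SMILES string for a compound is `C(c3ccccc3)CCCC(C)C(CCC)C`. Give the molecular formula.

C17H28

Atom tally by fragment:
  C6H5CH2 → C:7 H:7
  CH2 → C:1 H:2
  CH2 → C:1 H:2
  CH2 → C:1 H:2
  CH(CH3) → C:2 H:4
  CH(CH2CH2CH3) → C:4 H:8
  CH3 → C:1 H:3
Element totals:
  C: 17
  H: 28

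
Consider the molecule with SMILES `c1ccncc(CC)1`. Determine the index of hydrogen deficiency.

4

Atom tally by fragment:
  pyridine ring core → C:5 H:5 N:1
  (− 1 ring H displaced by substituents)
  + C2H5 → C:2 H:5
Element totals:
  C: 7
  H: 9
  N: 1
Molecular formula: C7H9N.
DoU = (2C + 2 + N − H − X) / 2 = (2·7 + 2 + 1 − 9 − 0) / 2 = 4.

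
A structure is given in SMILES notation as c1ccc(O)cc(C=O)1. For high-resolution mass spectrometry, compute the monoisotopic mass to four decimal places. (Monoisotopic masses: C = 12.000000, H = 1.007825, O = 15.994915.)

122.0368

Atom tally by fragment:
  benzene ring core → C:6 H:6
  (− 2 ring H displaced by substituents)
  + OH → O:1 H:1
  + CHO → C:1 H:1 O:1
Element totals:
  C: 7
  H: 6
  O: 2
Molecular formula: C7H6O2.
  M = 7(12.0) + 6(1.007825) + 2(15.994915)
    = 84.000000 + 6.046950 + 31.989830 = 122.036780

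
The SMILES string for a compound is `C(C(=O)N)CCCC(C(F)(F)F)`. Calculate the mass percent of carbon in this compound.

45.90%

Atom tally by fragment:
  H2NOCCH2 → C:2 H:4 O:1 N:1
  CH2 → C:1 H:2
  CH2 → C:1 H:2
  CH2 → C:1 H:2
  CH2CF3 → C:2 H:2 F:3
Element totals:
  C: 7
  H: 12
  F: 3
  N: 1
  O: 1
Molecular formula: C7H12F3NO.
Molar mass = 183.173 g/mol.
Mass from C: 7 × 12.011 = 84.077 g/mol.
%C = 84.077 / 183.173 × 100 = 45.90%.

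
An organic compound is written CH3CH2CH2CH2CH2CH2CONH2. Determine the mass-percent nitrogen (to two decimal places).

Element totals:
  C: 7
  H: 15
  N: 1
  O: 1
Molecular formula: C7H15NO.
Molar mass = 129.203 g/mol.
Mass from N: 1 × 14.007 = 14.007 g/mol.
%N = 14.007 / 129.203 × 100 = 10.84%.

10.84%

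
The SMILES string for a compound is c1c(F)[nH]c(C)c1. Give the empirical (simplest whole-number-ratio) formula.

C5H6FN

Atom tally by fragment:
  pyrrole ring core → C:4 H:5 N:1
  (− 2 ring H displaced by substituents)
  + F → F:1
  + CH3 → C:1 H:3
Element totals:
  C: 5
  H: 6
  F: 1
  N: 1
Molecular formula: C5H6FN.
gcd of subscripts (5, 1, 6, 1) = 1, so the empirical formula equals the molecular formula.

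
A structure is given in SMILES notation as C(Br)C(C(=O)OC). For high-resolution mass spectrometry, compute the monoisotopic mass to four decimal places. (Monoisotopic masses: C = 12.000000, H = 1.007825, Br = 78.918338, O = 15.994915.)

Atom tally by fragment:
  BrCH2 → C:1 H:2 Br:1
  CH2COOCH3 → C:3 H:5 O:2
Element totals:
  C: 4
  H: 7
  Br: 1
  O: 2
Molecular formula: C4H7BrO2.
  M = 4(12.0) + 7(1.007825) + 78.918338 + 2(15.994915)
    = 48.000000 + 7.054775 + 78.918338 + 31.989830 = 165.962943

165.9629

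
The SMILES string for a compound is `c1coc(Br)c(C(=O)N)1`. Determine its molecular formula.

Atom tally by fragment:
  furan ring core → C:4 H:4 O:1
  (− 2 ring H displaced by substituents)
  + Br → Br:1
  + CONH2 → C:1 H:2 O:1 N:1
Element totals:
  C: 5
  H: 4
  Br: 1
  N: 1
  O: 2

C5H4BrNO2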